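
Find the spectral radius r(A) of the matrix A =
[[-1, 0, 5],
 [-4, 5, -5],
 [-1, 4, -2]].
r(A) ≈ 4.941

The eigenvalues of A are the roots of its characteristic polynomial. With M = A (coefficients from the trace, the sum of principal 2x2 minors, and det A):
  p(λ) = det(λ I - M) = λ^3 - 2λ^2 + 12λ + 65.
No integer candidate from the rational root theorem (±divisors of 65) is a root, so the roots are irrational. The cubic discriminant is Δ = -146411 < 0, so there is one real root and a complex-conjugate pair. p(-3) = -16 and p(-2) = 25 have opposite signs, so a root lies in (-3, -2); Newton's method refines it to λ ≈ -2.6625. Dividing out (λ - (-2.6625)) leaves approximately λ^2 - 4.6625λ + 24.4136. For λ^2 - 4.6625λ + 24.4136 the discriminant is -75.9158. It is negative, so the remaining roots are the complex-conjugate pair λ ≈ 2.3312 ± 4.3565i. Their product equals the constant term, so |λ|^2 ≈ 24.4136 and |λ| ≈ 4.941.
Thus the eigenvalues (to 4 decimals) are -2.6625 (modulus 2.6625); 2.3312 ± 4.3565i (modulus 4.941). The spectral radius is the largest modulus: r(A) ≈ 4.941. (Cross-check: r(A) ≤ ||A||_2 ≈ 9.5974; equality holds whenever A is normal, though it can also hold for some non-normal A.)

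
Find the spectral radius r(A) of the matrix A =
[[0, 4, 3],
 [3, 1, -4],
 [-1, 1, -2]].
r(A) = 4

The eigenvalues of A are the roots of its characteristic polynomial. With M = A (coefficients from the trace, the sum of principal 2x2 minors, and det A):
  p(λ) = det(λ I - M) = λ^3 + λ^2 - 7λ - 52.
By the rational root theorem any rational root is an integer divisor of 52. Testing λ = 4: p(4) = 64 + 16 - 28 - 52 = 0, so λ = 4 is a root. Dividing out (λ - 4) leaves p(λ) = (λ - 4)(λ^2 + 5λ + 13). For λ^2 + 5λ + 13 the discriminant is -27. It is negative, so the roots are the complex-conjugate pair λ = -5/2 ± (sqrt(27)/2) i ≈ -2.5 ± 2.5981i. For a conjugate pair the product of the roots equals the constant term, so |λ|^2 = 13 and |λ| = sqrt(13) ≈ 3.6056.
Thus the eigenvalues (to 4 decimals) are -2.5 ± 2.5981i (modulus 3.6056); 4 (modulus 4). The spectral radius is the largest modulus: r(A) = 4. (Cross-check: r(A) ≤ ||A||_2 ≈ 5.8891; equality holds whenever A is normal, though it can also hold for some non-normal A.)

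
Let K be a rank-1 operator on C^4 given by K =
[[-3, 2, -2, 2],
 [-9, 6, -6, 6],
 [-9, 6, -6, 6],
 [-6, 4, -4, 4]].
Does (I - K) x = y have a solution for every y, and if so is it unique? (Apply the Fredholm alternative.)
(I - K) is singular (det(I - K) = 0, i.e. 1 ∈ sigma(K)). (I - K) x = y is solvable iff y ⊥ ker((I - K)^*) = span{(-3, 2, -2, 2)}, i.e. iff -3y_1 + 2y_2 - 2y_3 + 2y_4 = 0. When solvable, the solutions are x = y + c·(1, 3, 3, 2), c arbitrary (ker(I - K) = span{(1, 3, 3, 2)}, dimension 1).

K has rank 1, so it is an outer product K = u v^T: every row of K is a multiple of one row vector. Reading off the entries, u = (1, 3, 3, 2) and v = (-3, 2, -2, 2) (row i of K equals u_i·v^T). A rank-one matrix u v^T satisfies K u = u (v·u) and kills the (3)-dimensional subspace v^⊥, so its characteristic polynomial is lambda^3 (lambda - v·u) with v·u = tr K = 1. Hence the eigenvalues of I - K are 1 (multiplicity 3) and 1 - (1) = 0, so det(I - K) = 0. (Direct check: I - K =
[[4, -2, 2, -2],
 [9, -5, 6, -6],
 [9, -6, 7, -6],
 [6, -4, 4, -3]]
has determinant 0.) So 1 is an eigenvalue of K and (I - K) is not invertible. The finite-dimensional Fredholm alternative says: either (I - K) is invertible, or ker(I - K) ≠ {0} and then range(I - K) = ker((I - K)^*)^⊥, with dim ker(I - K) = dim ker((I - K)^*). We are in the second case, so we need both kernels. Kernel of I - K: (I - K) u = u - u (v·u) = u - u = 0, so ker(I - K) = span{u} = span{(1, 3, 3, 2)} (it is exactly 1-dimensional because rank(I - K) = 3). Kernel of the adjoint: K is real, so (I - K)^* = I - K^T = I - v u^T, and (I - v u^T) v = v - v (u·v) = 0; hence ker((I - K)^*) = span{v} = span{(-3, 2, -2, 2)}. Therefore (I - K) x = y is solvable iff <y, v> = 0, i.e. iff -3y_1 + 2y_2 - 2y_3 + 2y_4 = 0. When this holds, K y = u (v·y) = 0, so (I - K) y = y and x = y is a particular solution; the full solution set is the line x = y + c·u = y + c·(1, 3, 3, 2), c ∈ C.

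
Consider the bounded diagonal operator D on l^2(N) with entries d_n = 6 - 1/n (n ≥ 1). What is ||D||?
||D|| = 6

For a diagonal operator on l^2 with entries d_n, ||D|| = sup_n |d_n|. Here d_1 = 5, d_2 = 11/2, ..., and d_n = 6 - 1/n increases monotonically toward 6. All terms lie in [5, 6), so |d_n| = d_n and the supremum is the limit 6, which is not attained by any individual d_n. Hence ||D|| = 6.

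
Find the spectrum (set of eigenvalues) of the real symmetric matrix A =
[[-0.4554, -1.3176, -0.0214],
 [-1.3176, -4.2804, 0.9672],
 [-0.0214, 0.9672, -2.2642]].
sigma(A) ≈ {-5, -2, 0}

A is real symmetric, so its spectrum consists of real eigenvalues. Expanding the characteristic polynomial of the displayed matrix gives
  det(λ I - A) = p(λ) = λ^3 + (7)λ^2 + (10)λ + (0).
Solving p(λ) = 0 yields eigenvalues ≈ -5, -2, 0. (A is shown rounded to 4 decimals, so these recover the underlying integer eigenvalues to within that precision.)
Verification: the trace of A = -7 equals the sum of eigenvalues -7, and det(A) ≈ -0.0003 matches the eigenvalue product 0.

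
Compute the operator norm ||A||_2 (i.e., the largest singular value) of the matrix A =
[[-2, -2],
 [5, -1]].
||A||_2 = sqrt((34 + sqrt(580))/2) ≈ 5.389 (= sqrt(largest eigenvalue of A^T A))

||A||_2 = sigma_max(A) = sqrt(lambda_max(A^T A)). Form the symmetric matrix M = A^T A =
[[29, -1],
 [-1, 5]].
Its characteristic polynomial (trace, determinant of M give the coefficients) is
  p(λ) = det(λ I - M) = λ^2 - 34λ + 144.
For λ^2 - 34λ + 144 the discriminant is 580. It is nonnegative but not a perfect square, so the roots are real and irrational: λ = (34 ± sqrt(580))/2 ≈ 29.0416, 4.9584.
So the eigenvalues of A^T A are ≈ 4.9584, 29.0416 (all ≥ 0, as they must be for A^T A). The largest is λ_max = (34 + sqrt(580))/2 ≈ 29.0416, hence ||A||_2 = sqrt(λ_max) = sqrt((34 + sqrt(580))/2) ≈ 5.389.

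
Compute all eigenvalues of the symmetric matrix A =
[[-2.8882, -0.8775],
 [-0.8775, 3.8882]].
sigma(A) ≈ {-3, 4}

A is real symmetric, so its spectrum consists of real eigenvalues. Expanding the characteristic polynomial of the displayed matrix gives
  det(λ I - A) = p(λ) = λ^2 + (-1)λ + (-12).
Solving p(λ) = 0 yields eigenvalues ≈ -3, 4. (A is shown rounded to 4 decimals, so these recover the underlying integer eigenvalues to within that precision.)
Verification: the trace of A = 1 equals the sum of eigenvalues 1, and det(A) ≈ -11.9999 matches the eigenvalue product -12.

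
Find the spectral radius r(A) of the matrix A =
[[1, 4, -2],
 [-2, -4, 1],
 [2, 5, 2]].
r(A) ≈ 2.5298

The eigenvalues of A are the roots of its characteristic polynomial. With M = A (coefficients from the trace, the sum of principal 2x2 minors, and det A):
  p(λ) = det(λ I - M) = λ^3 + λ^2 - 3λ - 15.
No integer candidate from the rational root theorem (±divisors of 15) is a root, so the roots are irrational. The cubic discriminant is Δ = -5088 < 0, so there is one real root and a complex-conjugate pair. p(2) = -9 and p(3) = 12 have opposite signs, so a root lies in (2, 3); Newton's method refines it to λ ≈ 2.5298. Dividing out (λ - (2.5298)) leaves approximately λ^2 + 3.5298λ + 5.9294. For λ^2 + 3.5298λ + 5.9294 the discriminant is -11.2585. It is negative, so the remaining roots are the complex-conjugate pair λ ≈ -1.7649 ± 1.6777i. Their product equals the constant term, so |λ|^2 ≈ 5.9294 and |λ| ≈ 2.435.
Thus the eigenvalues (to 4 decimals) are 2.5298 (modulus 2.5298); -1.7649 ± 1.6777i (modulus 2.435). The spectral radius is the largest modulus: r(A) ≈ 2.5298. (Cross-check: r(A) ≤ ||A||_2 ≈ 8.1006; equality holds whenever A is normal, though it can also hold for some non-normal A.)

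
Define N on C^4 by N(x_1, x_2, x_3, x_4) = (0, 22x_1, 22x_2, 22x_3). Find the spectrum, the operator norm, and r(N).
sigma(N) = {0}; ||N|| = 22; r(N) = 0. (N is nilpotent with N^4 = 0.)

On C^4, N is a strictly lower-triangular matrix with 22 on the subdiagonal and zeros elsewhere, so its characteristic polynomial is lambda^4 and every eigenvalue is 0: sigma(N) = {0}. For the operator norm, N e_i = 22e_{i+1} for i = 1, ..., 3 and N e_4 = 0, so the singular values of N are 22 (with multiplicity 3) and 0; hence ||N|| = 22. The spectral radius r(N) = max|lambda| = 0. Note ||N|| > r(N) — characteristic of non-normal nilpotent operators. Indeed N^4 = 0.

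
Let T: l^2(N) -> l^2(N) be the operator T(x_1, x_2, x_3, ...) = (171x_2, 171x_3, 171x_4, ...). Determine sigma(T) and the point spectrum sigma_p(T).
sigma(T) = closed disk {z in C : |z| ≤ 171}; sigma_p(T) = open disk {z in C : |z| < 171}

Note T = 171·V where V is the unit left shift (V x)_k = x_{k+1}; so sigma(T) = 171·sigma(V) and ||T|| = 171||V||. ||T x||^2 = 29241sum_{k≥2} |x_k|^2 ≤ 29241||x||^2, with equality on {x : x_1 = 0}, so ||T|| = 171. For any lambda with |lambda| < 171, set r = lambda/171 (|r| < 1); the vector x = (1, r, r^2, ...) is in l^2 and satisfies T x = 171(r, r^2, ...) = lambda x, so lambda is an eigenvalue. On the boundary |lambda| = 171 the geometric series diverges, so no l^2 eigenvector exists, but these lambda lie in the approximate point spectrum. Hence sigma(T) is the closed disk of radius 171 and sigma_p(T) is the open disk.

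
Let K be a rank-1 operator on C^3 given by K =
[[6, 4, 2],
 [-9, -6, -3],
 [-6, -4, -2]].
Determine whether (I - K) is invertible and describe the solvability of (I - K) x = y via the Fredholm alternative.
(I - K) is invertible (det(I - K) = 3 ≠ 0), so for every y in C^3 the equation (I - K) x = y has a unique solution.

K has rank 1, so it is an outer product K = u v^T: every row of K is a multiple of one row vector. Reading off the entries, u = (-2, 3, 2) and v = (-3, -2, -1) (row i of K equals u_i·v^T). A rank-one matrix u v^T satisfies K u = u (v·u) and kills the (2)-dimensional subspace v^⊥, so its characteristic polynomial is lambda^2 (lambda - v·u) with v·u = tr K = -2. Hence the eigenvalues of I - K are 1 (multiplicity 2) and 1 - (-2) = 3, so det(I - K) = 3. (Direct check: I - K =
[[-5, -4, -2],
 [9, 7, 3],
 [6, 4, 3]]
has determinant 3.) The finite-dimensional Fredholm alternative says: either (I - K) is invertible, or ker(I - K) ≠ {0} and then range(I - K) = ker((I - K)^*)^⊥, with dim ker(I - K) = dim ker((I - K)^*). Since det(I - K) ≠ 0, 1 is not an eigenvalue of K and ker(I - K) = {0}, so we are in the first case: for every y there is a unique x = (I - K)^(-1) y. Explicitly, by the Sherman–Morrison formula, (I - u v^T)^(-1) = I + u v^T/(1 - v·u), i.e. (I - K)^(-1) = I + K/(3).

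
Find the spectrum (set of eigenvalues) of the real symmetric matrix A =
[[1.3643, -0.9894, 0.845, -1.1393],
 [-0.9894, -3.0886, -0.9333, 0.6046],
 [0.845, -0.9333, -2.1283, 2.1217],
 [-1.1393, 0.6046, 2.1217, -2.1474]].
sigma(A) ≈ {-5, -3, 0, 2}

A is real symmetric, so its spectrum consists of real eigenvalues. Expanding the characteristic polynomial of the displayed matrix gives
  det(λ I - A) = p(λ) = λ^4 + (6)λ^3 + (-1)λ^2 + (-30)λ + (0.0013).
Solving p(λ) = 0 yields eigenvalues ≈ -5, -3, 0, 2. (A is shown rounded to 4 decimals, so these recover the underlying integer eigenvalues to within that precision.)
Verification: the trace of A = -6 equals the sum of eigenvalues -6, and det(A) ≈ 0.0013 matches the eigenvalue product 0.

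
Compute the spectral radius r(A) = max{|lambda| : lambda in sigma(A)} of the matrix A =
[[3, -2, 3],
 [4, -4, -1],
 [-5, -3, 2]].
r(A) ≈ 5.3554

The eigenvalues of A are the roots of its characteristic polynomial. With M = A (coefficients from the trace, the sum of principal 2x2 minors, and det A):
  p(λ) = det(λ I - M) = λ^3 - λ^2 + 6λ + 123.
No integer candidate from the rational root theorem (±divisors of 123) is a root, so the roots are irrational. The cubic discriminant is Δ = -422103 < 0, so there is one real root and a complex-conjugate pair. p(-5) = -57 and p(-4) = 19 have opposite signs, so a root lies in (-5, -4); Newton's method refines it to λ ≈ -4.2886. Dividing out (λ - (-4.2886)) leaves approximately λ^2 - 5.2886λ + 28.6807. For λ^2 - 5.2886λ + 28.6807 the discriminant is -86.7535. It is negative, so the remaining roots are the complex-conjugate pair λ ≈ 2.6443 ± 4.6571i. Their product equals the constant term, so |λ|^2 ≈ 28.6807 and |λ| ≈ 5.3554.
Thus the eigenvalues (to 4 decimals) are -4.2886 (modulus 4.2886); 2.6443 ± 4.6571i (modulus 5.3554). The spectral radius is the largest modulus: r(A) ≈ 5.3554. (Cross-check: r(A) ≤ ||A||_2 ≈ 7.2314; equality holds whenever A is normal, though it can also hold for some non-normal A.)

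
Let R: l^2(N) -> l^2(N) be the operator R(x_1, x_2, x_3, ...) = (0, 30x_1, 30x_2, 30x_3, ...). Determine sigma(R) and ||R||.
sigma(R) = closed disk {z in C : |z| ≤ 30}; ||R|| = 30

Note R = 30·U where U is the unit right shift (U x)_k = x_{k-1} (with x_0 := 0); so ||R|| = 30||U|| and sigma(R) = 30·sigma(U). ||R x||^2 = sum_{k≥1} |30x_k|^2 = 900||x||^2, so ||R|| = 30 and sigma(R) ⊂ {|z| ≤ 30}. For any |lambda| < 30, the equation (R - lambda I) x = 0 forces x_1 = 0, then 30x_k = lambda x_{k+1} ⇒ x = 0, so R has no eigenvalues. But (R - lambda I) is not surjective for |lambda| < 30: solving (R - lambda I) x = e_1 would require x_n proportional to (lambda/30)^(-n), which is not in l^2. So every |lambda| < 30 lies in the residual spectrum. The boundary |lambda| = 30 is in the approximate point spectrum (the spectrum is closed). Hence sigma(R) is the closed disk of radius 30.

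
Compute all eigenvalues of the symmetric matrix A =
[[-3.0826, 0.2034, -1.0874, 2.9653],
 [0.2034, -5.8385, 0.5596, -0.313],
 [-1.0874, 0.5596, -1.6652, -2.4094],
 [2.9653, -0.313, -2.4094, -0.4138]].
sigma(A) ≈ {-6, -5, -3, 3}

A is real symmetric, so its spectrum consists of real eigenvalues. Expanding the characteristic polynomial of the displayed matrix gives
  det(λ I - A) = p(λ) = λ^4 + (11)λ^3 + (21)λ^2 + (-99)λ + (-270.0044).
Solving p(λ) = 0 yields eigenvalues ≈ -6, -5, -3, 3. (A is shown rounded to 4 decimals, so these recover the underlying integer eigenvalues to within that precision.)
Verification: the trace of A = -11 equals the sum of eigenvalues -11, and det(A) ≈ -270.0044 matches the eigenvalue product -270.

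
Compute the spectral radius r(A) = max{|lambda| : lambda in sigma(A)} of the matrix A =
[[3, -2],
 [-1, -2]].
r(A) = (1 + sqrt(33))/2 ≈ 3.3723

The eigenvalues of A are the roots of its characteristic polynomial. With M = A (coefficients from the trace and determinant):
  p(λ) = det(λ I - M) = λ^2 - λ - 8.
For λ^2 - λ - 8 the discriminant is 33. It is nonnegative but not a perfect square, so the roots are real and irrational: λ = (1 ± sqrt(33))/2 ≈ 3.3723, -2.3723.
Thus the eigenvalues (to 4 decimals) are 3.3723 (modulus 3.3723); -2.3723 (modulus 2.3723). The spectral radius is the largest modulus: r(A) = (1 + sqrt(33))/2 ≈ 3.3723. (Cross-check: r(A) ≤ ||A||_2 ≈ 3.6226; equality holds whenever A is normal, though it can also hold for some non-normal A.)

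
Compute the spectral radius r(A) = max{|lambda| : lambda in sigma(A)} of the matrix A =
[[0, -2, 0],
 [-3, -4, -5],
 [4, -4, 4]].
r(A) ≈ 6.6634

The eigenvalues of A are the roots of its characteristic polynomial. With M = A (coefficients from the trace, the sum of principal 2x2 minors, and det A):
  p(λ) = det(λ I - M) = λ^3 - 42λ - 16.
No integer candidate from the rational root theorem (±divisors of 16) is a root, so the roots are irrational. The cubic discriminant is Δ = 289440 > 0, so there are three distinct real roots. p(-7) = -65 and p(-6) = 20 have opposite signs, so a root lies in (-7, -6); Newton's method refines it to λ ≈ -6.2811. p(-1) = 25 and p(0) = -16 have opposite signs, so a root lies in (-1, 0); Newton's method refines it to λ ≈ -0.3823. p(6) = -52 and p(7) = 33 have opposite signs, so a root lies in (6, 7); Newton's method refines it to λ ≈ 6.6634. Check (Vieta): the three roots sum to 0, matching tr M = 0.
Thus the eigenvalues (to 4 decimals) are -6.2811 (modulus 6.2811); -0.3823 (modulus 0.3823); 6.6634 (modulus 6.6634). The spectral radius is the largest modulus: r(A) ≈ 6.6634. (Cross-check: r(A) ≤ ||A||_2 ≈ 8.0643; equality holds whenever A is normal, though it can also hold for some non-normal A.)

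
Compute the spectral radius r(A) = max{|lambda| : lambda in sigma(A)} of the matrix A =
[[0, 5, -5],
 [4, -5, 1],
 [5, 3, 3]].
r(A) ≈ 7.5639

The eigenvalues of A are the roots of its characteristic polynomial. With M = A (coefficients from the trace, the sum of principal 2x2 minors, and det A):
  p(λ) = det(λ I - M) = λ^3 + 2λ^2 - 13λ + 220.
No integer candidate from the rational root theorem (±divisors of 220) is a root, so the roots are irrational. The cubic discriminant is Δ = -1407336 < 0, so there is one real root and a complex-conjugate pair. p(-8) = -60 and p(-7) = 66 have opposite signs, so a root lies in (-8, -7); Newton's method refines it to λ ≈ -7.5639. Dividing out (λ - (-7.5639)) leaves approximately λ^2 - 5.5639λ + 29.0854. For λ^2 - 5.5639λ + 29.0854 the discriminant is -85.384. It is negative, so the remaining roots are the complex-conjugate pair λ ≈ 2.782 ± 4.6202i. Their product equals the constant term, so |λ|^2 ≈ 29.0854 and |λ| ≈ 5.3931.
Thus the eigenvalues (to 4 decimals) are -7.5639 (modulus 7.5639); 2.782 ± 4.6202i (modulus 5.3931). The spectral radius is the largest modulus: r(A) ≈ 7.5639. (Cross-check: r(A) ≤ ||A||_2 ≈ 8.7803; equality holds whenever A is normal, though it can also hold for some non-normal A.)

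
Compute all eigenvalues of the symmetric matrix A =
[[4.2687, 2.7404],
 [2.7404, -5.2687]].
sigma(A) ≈ {-6, 5}

A is real symmetric, so its spectrum consists of real eigenvalues. Expanding the characteristic polynomial of the displayed matrix gives
  det(λ I - A) = p(λ) = λ^2 + (1)λ + (-30).
Solving p(λ) = 0 yields eigenvalues ≈ -6, 5. (A is shown rounded to 4 decimals, so these recover the underlying integer eigenvalues to within that precision.)
Verification: the trace of A = -1 equals the sum of eigenvalues -1, and det(A) ≈ -30.0003 matches the eigenvalue product -30.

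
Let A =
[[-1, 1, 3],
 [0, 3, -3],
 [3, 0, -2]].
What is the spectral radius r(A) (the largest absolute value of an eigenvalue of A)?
r(A) ≈ 4.7272

The eigenvalues of A are the roots of its characteristic polynomial. With M = A (coefficients from the trace, the sum of principal 2x2 minors, and det A):
  p(λ) = det(λ I - M) = λ^3 - 16λ + 30.
No integer candidate from the rational root theorem (±divisors of 30) is a root, so the roots are irrational. The cubic discriminant is Δ = -7916 < 0, so there is one real root and a complex-conjugate pair. p(-5) = -15 and p(-4) = 30 have opposite signs, so a root lies in (-5, -4); Newton's method refines it to λ ≈ -4.7272. Dividing out (λ - (-4.7272)) leaves approximately λ^2 - 4.7272λ + 6.3463. For λ^2 - 4.7272λ + 6.3463 the discriminant is -3.0388. It is negative, so the remaining roots are the complex-conjugate pair λ ≈ 2.3636 ± 0.8716i. Their product equals the constant term, so |λ|^2 ≈ 6.3463 and |λ| ≈ 2.5192.
Thus the eigenvalues (to 4 decimals) are -4.7272 (modulus 4.7272); 2.3636 ± 0.8716i (modulus 2.5192). The spectral radius is the largest modulus: r(A) ≈ 4.7272. (Cross-check: r(A) ≤ ||A||_2 ≈ 5.3047; equality holds whenever A is normal, though it can also hold for some non-normal A.)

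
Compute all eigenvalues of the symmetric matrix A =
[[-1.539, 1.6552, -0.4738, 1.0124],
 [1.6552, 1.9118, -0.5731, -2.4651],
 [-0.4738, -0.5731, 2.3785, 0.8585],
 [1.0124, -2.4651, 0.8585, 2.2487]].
sigma(A) ≈ {-3, 1, 2, 5}

A is real symmetric, so its spectrum consists of real eigenvalues. Expanding the characteristic polynomial of the displayed matrix gives
  det(λ I - A) = p(λ) = λ^4 + (-5)λ^3 + (-7)λ^2 + (40.9989)λ + (-29.9986).
Solving p(λ) = 0 yields eigenvalues ≈ -3, 1, 2, 5. (A is shown rounded to 4 decimals, so these recover the underlying integer eigenvalues to within that precision.)
Verification: the trace of A = 5 equals the sum of eigenvalues 5, and det(A) ≈ -29.9986 matches the eigenvalue product -30.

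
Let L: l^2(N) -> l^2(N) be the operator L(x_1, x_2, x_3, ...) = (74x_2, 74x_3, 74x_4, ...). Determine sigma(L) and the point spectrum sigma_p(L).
sigma(L) = closed disk {z in C : |z| ≤ 74}; sigma_p(L) = open disk {z in C : |z| < 74}

Note L = 74·V where V is the unit left shift (V x)_k = x_{k+1}; so sigma(L) = 74·sigma(V) and ||L|| = 74||V||. ||L x||^2 = 5476sum_{k≥2} |x_k|^2 ≤ 5476||x||^2, with equality on {x : x_1 = 0}, so ||L|| = 74. For any lambda with |lambda| < 74, set r = lambda/74 (|r| < 1); the vector x = (1, r, r^2, ...) is in l^2 and satisfies L x = 74(r, r^2, ...) = lambda x, so lambda is an eigenvalue. On the boundary |lambda| = 74 the geometric series diverges, so no l^2 eigenvector exists, but these lambda lie in the approximate point spectrum. Hence sigma(L) is the closed disk of radius 74 and sigma_p(L) is the open disk.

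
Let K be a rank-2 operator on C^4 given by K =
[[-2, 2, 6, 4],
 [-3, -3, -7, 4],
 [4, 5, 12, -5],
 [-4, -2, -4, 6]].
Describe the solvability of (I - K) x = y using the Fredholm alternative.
(I - K) is invertible (det(I - K) = -3 ≠ 0), so for every y in C^4 the equation (I - K) x = y has a unique solution.

K has rank 2 and factors as K = U V^T = u1 v1^T + u2 v2^T with u1 = (-2, 1, -2, 0), v1 = (1, -1, -3, -2), u2 = (0, 2, -3, 2), v2 = (-2, -1, -2, 3) (multiplying out reproduces the displayed K). The nonzero eigenvalues of U V^T coincide with those of the 2 x 2 matrix G = V^T U = [[v1·u1, v1·u2], [v2·u1, v2·u2]] = [[3, 3], [7, 10]], and by the Sylvester determinant identity det(I_4 - U V^T) = det(I_2 - V^T U) = det([[-2, -3], [-7, -9]]) = (-2)(-9) - (-3)(-7) = -3. (Direct check: I - K =
[[3, -2, -6, -4],
 [3, 4, 7, -4],
 [-4, -5, -11, 5],
 [4, 2, 4, -5]]
has determinant -3.) The finite-dimensional Fredholm alternative says: either (I - K) is invertible, or ker(I - K) ≠ {0} and then range(I - K) = ker((I - K)^*)^⊥, with dim ker(I - K) = dim ker((I - K)^*). Since det(I - K) ≠ 0, 1 is not an eigenvalue of K and ker(I - K) = {0}, so we are in the first case: for every y there is a unique x = (I - K)^(-1) y. (Explicitly, by the Woodbury identity, (I - U V^T)^(-1) = I + U (I_2 - G)^(-1) V^T.)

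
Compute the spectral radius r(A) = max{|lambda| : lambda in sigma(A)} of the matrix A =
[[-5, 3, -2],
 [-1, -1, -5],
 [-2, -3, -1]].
r(A) ≈ 5.3728

The eigenvalues of A are the roots of its characteristic polynomial. With M = A (coefficients from the trace, the sum of principal 2x2 minors, and det A):
  p(λ) = det(λ I - M) = λ^3 + 7λ^2 - 5λ - 95.
No integer candidate from the rational root theorem (±divisors of 95) is a root, so the roots are irrational. The cubic discriminant is Δ = -51760 < 0, so there is one real root and a complex-conjugate pair. p(3) = -20 and p(4) = 61 have opposite signs, so a root lies in (3, 4); Newton's method refines it to λ ≈ 3.291. Dividing out (λ - (3.291)) leaves approximately λ^2 + 10.291λ + 28.867. For λ^2 + 10.291λ + 28.867 the discriminant is -9.5644. It is negative, so the remaining roots are the complex-conjugate pair λ ≈ -5.1455 ± 1.5463i. Their product equals the constant term, so |λ|^2 ≈ 28.867 and |λ| ≈ 5.3728.
Thus the eigenvalues (to 4 decimals) are 3.291 (modulus 3.291); -5.1455 ± 1.5463i (modulus 5.3728). The spectral radius is the largest modulus: r(A) ≈ 5.3728. (Cross-check: r(A) ≤ ||A||_2 ≈ 6.9037; equality holds whenever A is normal, though it can also hold for some non-normal A.)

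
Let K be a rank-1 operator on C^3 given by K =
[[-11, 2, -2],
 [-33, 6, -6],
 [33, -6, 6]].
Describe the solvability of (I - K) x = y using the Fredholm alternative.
(I - K) is singular (det(I - K) = 0, i.e. 1 ∈ sigma(K)). (I - K) x = y is solvable iff y ⊥ ker((I - K)^*) = span{(-11, 2, -2)}, i.e. iff -11y_1 + 2y_2 - 2y_3 = 0. When solvable, the solutions are x = y + c·(1, 3, -3), c arbitrary (ker(I - K) = span{(1, 3, -3)}, dimension 1).

K has rank 1, so it is an outer product K = u v^T: every row of K is a multiple of one row vector. Reading off the entries, u = (1, 3, -3) and v = (-11, 2, -2) (row i of K equals u_i·v^T). A rank-one matrix u v^T satisfies K u = u (v·u) and kills the (2)-dimensional subspace v^⊥, so its characteristic polynomial is lambda^2 (lambda - v·u) with v·u = tr K = 1. Hence the eigenvalues of I - K are 1 (multiplicity 2) and 1 - (1) = 0, so det(I - K) = 0. (Direct check: I - K =
[[12, -2, 2],
 [33, -5, 6],
 [-33, 6, -5]]
has determinant 0.) So 1 is an eigenvalue of K and (I - K) is not invertible. The finite-dimensional Fredholm alternative says: either (I - K) is invertible, or ker(I - K) ≠ {0} and then range(I - K) = ker((I - K)^*)^⊥, with dim ker(I - K) = dim ker((I - K)^*). We are in the second case, so we need both kernels. Kernel of I - K: (I - K) u = u - u (v·u) = u - u = 0, so ker(I - K) = span{u} = span{(1, 3, -3)} (it is exactly 1-dimensional because rank(I - K) = 2). Kernel of the adjoint: K is real, so (I - K)^* = I - K^T = I - v u^T, and (I - v u^T) v = v - v (u·v) = 0; hence ker((I - K)^*) = span{v} = span{(-11, 2, -2)}. Therefore (I - K) x = y is solvable iff <y, v> = 0, i.e. iff -11y_1 + 2y_2 - 2y_3 = 0. When this holds, K y = u (v·y) = 0, so (I - K) y = y and x = y is a particular solution; the full solution set is the line x = y + c·u = y + c·(1, 3, -3), c ∈ C.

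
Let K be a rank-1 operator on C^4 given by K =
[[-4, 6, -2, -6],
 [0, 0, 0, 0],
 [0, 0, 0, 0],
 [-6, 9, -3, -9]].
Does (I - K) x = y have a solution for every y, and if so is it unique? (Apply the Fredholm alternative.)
(I - K) is invertible (det(I - K) = 14 ≠ 0), so for every y in C^4 the equation (I - K) x = y has a unique solution.

K has rank 1, so it is an outer product K = u v^T: every row of K is a multiple of one row vector. Reading off the entries, u = (-2, 0, 0, -3) and v = (2, -3, 1, 3) (row i of K equals u_i·v^T). A rank-one matrix u v^T satisfies K u = u (v·u) and kills the (3)-dimensional subspace v^⊥, so its characteristic polynomial is lambda^3 (lambda - v·u) with v·u = tr K = -13. Hence the eigenvalues of I - K are 1 (multiplicity 3) and 1 - (-13) = 14, so det(I - K) = 14. (Direct check: I - K =
[[5, -6, 2, 6],
 [0, 1, 0, 0],
 [0, 0, 1, 0],
 [6, -9, 3, 10]]
has determinant 14.) The finite-dimensional Fredholm alternative says: either (I - K) is invertible, or ker(I - K) ≠ {0} and then range(I - K) = ker((I - K)^*)^⊥, with dim ker(I - K) = dim ker((I - K)^*). Since det(I - K) ≠ 0, 1 is not an eigenvalue of K and ker(I - K) = {0}, so we are in the first case: for every y there is a unique x = (I - K)^(-1) y. Explicitly, by the Sherman–Morrison formula, (I - u v^T)^(-1) = I + u v^T/(1 - v·u), i.e. (I - K)^(-1) = I + K/(14).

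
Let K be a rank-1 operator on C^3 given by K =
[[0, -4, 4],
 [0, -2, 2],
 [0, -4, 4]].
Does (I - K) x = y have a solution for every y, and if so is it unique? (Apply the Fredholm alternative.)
(I - K) is invertible (det(I - K) = -1 ≠ 0), so for every y in C^3 the equation (I - K) x = y has a unique solution.

K has rank 1, so it is an outer product K = u v^T: every row of K is a multiple of one row vector. Reading off the entries, u = (-2, -1, -2) and v = (0, 2, -2) (row i of K equals u_i·v^T). A rank-one matrix u v^T satisfies K u = u (v·u) and kills the (2)-dimensional subspace v^⊥, so its characteristic polynomial is lambda^2 (lambda - v·u) with v·u = tr K = 2. Hence the eigenvalues of I - K are 1 (multiplicity 2) and 1 - (2) = -1, so det(I - K) = -1. (Direct check: I - K =
[[1, 4, -4],
 [0, 3, -2],
 [0, 4, -3]]
has determinant -1.) The finite-dimensional Fredholm alternative says: either (I - K) is invertible, or ker(I - K) ≠ {0} and then range(I - K) = ker((I - K)^*)^⊥, with dim ker(I - K) = dim ker((I - K)^*). Since det(I - K) ≠ 0, 1 is not an eigenvalue of K and ker(I - K) = {0}, so we are in the first case: for every y there is a unique x = (I - K)^(-1) y. Explicitly, by the Sherman–Morrison formula, (I - u v^T)^(-1) = I + u v^T/(1 - v·u), i.e. (I - K)^(-1) = I - K.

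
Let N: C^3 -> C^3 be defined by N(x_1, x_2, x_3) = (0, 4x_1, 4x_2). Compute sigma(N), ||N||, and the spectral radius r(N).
sigma(N) = {0}; ||N|| = 4; r(N) = 0. (N is nilpotent with N^3 = 0.)

On C^3, N is a strictly lower-triangular matrix with 4 on the subdiagonal and zeros elsewhere, so its characteristic polynomial is lambda^3 and every eigenvalue is 0: sigma(N) = {0}. For the operator norm, N e_i = 4e_{i+1} for i = 1, ..., 2 and N e_3 = 0, so the singular values of N are 4 (with multiplicity 2) and 0; hence ||N|| = 4. The spectral radius r(N) = max|lambda| = 0. Note ||N|| > r(N) — characteristic of non-normal nilpotent operators. Indeed N^3 = 0.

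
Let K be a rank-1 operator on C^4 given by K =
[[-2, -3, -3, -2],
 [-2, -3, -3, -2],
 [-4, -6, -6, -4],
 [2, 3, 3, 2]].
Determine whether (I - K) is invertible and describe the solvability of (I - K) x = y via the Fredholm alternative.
(I - K) is invertible (det(I - K) = 10 ≠ 0), so for every y in C^4 the equation (I - K) x = y has a unique solution.

K has rank 1, so it is an outer product K = u v^T: every row of K is a multiple of one row vector. Reading off the entries, u = (-1, -1, -2, 1) and v = (2, 3, 3, 2) (row i of K equals u_i·v^T). A rank-one matrix u v^T satisfies K u = u (v·u) and kills the (3)-dimensional subspace v^⊥, so its characteristic polynomial is lambda^3 (lambda - v·u) with v·u = tr K = -9. Hence the eigenvalues of I - K are 1 (multiplicity 3) and 1 - (-9) = 10, so det(I - K) = 10. (Direct check: I - K =
[[3, 3, 3, 2],
 [2, 4, 3, 2],
 [4, 6, 7, 4],
 [-2, -3, -3, -1]]
has determinant 10.) The finite-dimensional Fredholm alternative says: either (I - K) is invertible, or ker(I - K) ≠ {0} and then range(I - K) = ker((I - K)^*)^⊥, with dim ker(I - K) = dim ker((I - K)^*). Since det(I - K) ≠ 0, 1 is not an eigenvalue of K and ker(I - K) = {0}, so we are in the first case: for every y there is a unique x = (I - K)^(-1) y. Explicitly, by the Sherman–Morrison formula, (I - u v^T)^(-1) = I + u v^T/(1 - v·u), i.e. (I - K)^(-1) = I + K/(10).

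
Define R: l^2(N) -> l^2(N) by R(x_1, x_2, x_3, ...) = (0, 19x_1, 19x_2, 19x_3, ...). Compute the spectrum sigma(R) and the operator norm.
sigma(R) = closed disk {z in C : |z| ≤ 19}; ||R|| = 19

Note R = 19·U where U is the unit right shift (U x)_k = x_{k-1} (with x_0 := 0); so ||R|| = 19||U|| and sigma(R) = 19·sigma(U). ||R x||^2 = sum_{k≥1} |19x_k|^2 = 361||x||^2, so ||R|| = 19 and sigma(R) ⊂ {|z| ≤ 19}. For any |lambda| < 19, the equation (R - lambda I) x = 0 forces x_1 = 0, then 19x_k = lambda x_{k+1} ⇒ x = 0, so R has no eigenvalues. But (R - lambda I) is not surjective for |lambda| < 19: solving (R - lambda I) x = e_1 would require x_n proportional to (lambda/19)^(-n), which is not in l^2. So every |lambda| < 19 lies in the residual spectrum. The boundary |lambda| = 19 is in the approximate point spectrum (the spectrum is closed). Hence sigma(R) is the closed disk of radius 19.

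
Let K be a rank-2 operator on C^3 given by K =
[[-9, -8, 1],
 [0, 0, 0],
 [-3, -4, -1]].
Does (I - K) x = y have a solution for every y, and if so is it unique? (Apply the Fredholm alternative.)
(I - K) is invertible (det(I - K) = 23 ≠ 0), so for every y in C^3 the equation (I - K) x = y has a unique solution.

K has rank 2 and factors as K = U V^T = u1 v1^T + u2 v2^T with u1 = (-1, 0, -1), v1 = (0, 2, 2), u2 = (3, 0, 1), v2 = (-3, -2, 1) (multiplying out reproduces the displayed K). The nonzero eigenvalues of U V^T coincide with those of the 2 x 2 matrix G = V^T U = [[v1·u1, v1·u2], [v2·u1, v2·u2]] = [[-2, 2], [2, -8]], and by the Sylvester determinant identity det(I_3 - U V^T) = det(I_2 - V^T U) = det([[3, -2], [-2, 9]]) = (3)(9) - (-2)(-2) = 23. (Direct check: I - K =
[[10, 8, -1],
 [0, 1, 0],
 [3, 4, 2]]
has determinant 23.) The finite-dimensional Fredholm alternative says: either (I - K) is invertible, or ker(I - K) ≠ {0} and then range(I - K) = ker((I - K)^*)^⊥, with dim ker(I - K) = dim ker((I - K)^*). Since det(I - K) ≠ 0, 1 is not an eigenvalue of K and ker(I - K) = {0}, so we are in the first case: for every y there is a unique x = (I - K)^(-1) y. (Explicitly, by the Woodbury identity, (I - U V^T)^(-1) = I + U (I_2 - G)^(-1) V^T.)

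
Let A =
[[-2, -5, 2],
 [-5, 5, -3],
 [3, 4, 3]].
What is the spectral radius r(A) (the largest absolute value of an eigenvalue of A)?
r(A) ≈ 5.6578

The eigenvalues of A are the roots of its characteristic polynomial. With M = A (coefficients from the trace, the sum of principal 2x2 minors, and det A):
  p(λ) = det(λ I - M) = λ^3 - 6λ^2 - 20λ + 154.
No integer candidate from the rational root theorem (±divisors of 154) is a root, so the roots are irrational. The cubic discriminant is Δ = -128236 < 0, so there is one real root and a complex-conjugate pair. p(-5) = -21 and p(-4) = 74 have opposite signs, so a root lies in (-5, -4); Newton's method refines it to λ ≈ -4.8109. Dividing out (λ - (-4.8109)) leaves approximately λ^2 - 10.8109λ + 32.0105. For λ^2 - 10.8109λ + 32.0105 the discriminant is -11.166. It is negative, so the remaining roots are the complex-conjugate pair λ ≈ 5.4055 ± 1.6708i. Their product equals the constant term, so |λ|^2 ≈ 32.0105 and |λ| ≈ 5.6578.
Thus the eigenvalues (to 4 decimals) are -4.8109 (modulus 4.8109); 5.4055 ± 1.6708i (modulus 5.6578). The spectral radius is the largest modulus: r(A) ≈ 5.6578. (Cross-check: r(A) ≤ ||A||_2 ≈ 8.4837; equality holds whenever A is normal, though it can also hold for some non-normal A.)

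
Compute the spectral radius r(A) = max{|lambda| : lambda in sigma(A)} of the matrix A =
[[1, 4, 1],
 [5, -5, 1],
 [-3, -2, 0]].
r(A) ≈ 7.3623

The eigenvalues of A are the roots of its characteristic polynomial. With M = A (coefficients from the trace, the sum of principal 2x2 minors, and det A):
  p(λ) = det(λ I - M) = λ^3 + 4λ^2 - 20λ + 35.
No integer candidate from the rational root theorem (±divisors of 35) is a root, so the roots are irrational. The cubic discriminant is Δ = -54035 < 0, so there is one real root and a complex-conjugate pair. p(-8) = -61 and p(-7) = 28 have opposite signs, so a root lies in (-8, -7); Newton's method refines it to λ ≈ -7.3623. Dividing out (λ - (-7.3623)) leaves approximately λ^2 - 3.3623λ + 4.754. For λ^2 - 3.3623λ + 4.754 the discriminant is -7.711. It is negative, so the remaining roots are the complex-conjugate pair λ ≈ 1.6811 ± 1.3884i. Their product equals the constant term, so |λ|^2 ≈ 4.754 and |λ| ≈ 2.1804.
Thus the eigenvalues (to 4 decimals) are -7.3623 (modulus 7.3623); 1.6811 ± 1.3884i (modulus 2.1804). The spectral radius is the largest modulus: r(A) ≈ 7.3623. (Cross-check: r(A) ≤ ||A||_2 ≈ 7.494; equality holds whenever A is normal, though it can also hold for some non-normal A.)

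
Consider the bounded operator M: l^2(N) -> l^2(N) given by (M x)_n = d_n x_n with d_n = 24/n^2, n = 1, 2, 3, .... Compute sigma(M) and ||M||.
sigma(M) = {24/n^2 : n ≥ 1} ∪ {0}; ||M|| = 24

A bounded diagonal operator on l^2 with diagonal entries d_n has spectrum equal to the closure of {d_n : n ≥ 1}: every d_n is an eigenvalue (with eigenvector e_n), so {d_n} ⊂ sigma(M); the spectrum is closed, so its closure is too; and for lambda not in the closure, (M - lambda I) has bounded inverse (the diagonal entries 1/(d_n - lambda) are bounded). For our sequence d_n = 24/n^2, n = 1, 2, 3, ...:
  - {d_n} = {24/n^2 : n ≥ 1}; the only limit point is 0
  - closure = {24/n^2 : n ≥ 1} ∪ {0}
For the norm: a diagonal operator has ||M|| = sup_n |d_n|. Here d_n = 24/n^2 is positive and decreasing, so sup_n |d_n| = d_1 = 24. So ||M|| = 24.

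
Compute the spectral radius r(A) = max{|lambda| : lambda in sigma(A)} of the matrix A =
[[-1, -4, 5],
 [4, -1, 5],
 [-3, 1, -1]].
r(A) ≈ 5.9721

The eigenvalues of A are the roots of its characteristic polynomial. With M = A (coefficients from the trace, the sum of principal 2x2 minors, and det A):
  p(λ) = det(λ I - M) = λ^3 + 3λ^2 + 29λ - 53.
No integer candidate from the rational root theorem (±divisors of 53) is a root, so the roots are irrational. The cubic discriminant is Δ = -243104 < 0, so there is one real root and a complex-conjugate pair. p(1) = -20 and p(2) = 25 have opposite signs, so a root lies in (1, 2); Newton's method refines it to λ ≈ 1.486. Dividing out (λ - (1.486)) leaves approximately λ^2 + 4.486λ + 35.6662. For λ^2 + 4.486λ + 35.6662 the discriminant is -122.5406. It is negative, so the remaining roots are the complex-conjugate pair λ ≈ -2.243 ± 5.5349i. Their product equals the constant term, so |λ|^2 ≈ 35.6662 and |λ| ≈ 5.9721.
Thus the eigenvalues (to 4 decimals) are 1.486 (modulus 1.486); -2.243 ± 5.5349i (modulus 5.9721). The spectral radius is the largest modulus: r(A) ≈ 5.9721. (Cross-check: r(A) ≤ ||A||_2 ≈ 8.4757; equality holds whenever A is normal, though it can also hold for some non-normal A.)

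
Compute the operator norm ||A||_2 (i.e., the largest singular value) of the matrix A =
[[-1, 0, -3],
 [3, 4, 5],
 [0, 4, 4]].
||A||_2 ≈ 9.1852 (= sqrt(largest eigenvalue of A^T A))

||A||_2 = sigma_max(A) = sqrt(lambda_max(A^T A)). Form the symmetric matrix M = A^T A =
[[10, 12, 18],
 [12, 32, 36],
 [18, 36, 50]].
Its characteristic polynomial (trace, sum of principal 2x2 minors, determinant of M give the coefficients) is
  p(λ) = det(λ I - M) = λ^3 - 92λ^2 + 656λ - 1024.
No integer candidate from the rational root theorem (±divisors of 1024) is a root, so the roots are irrational. The cubic discriminant is Δ = 407752704 > 0, so there are three distinct real roots. p(2) = -72 and p(3) = 143 have opposite signs, so a root lies in (2, 3); Newton's method refines it to λ ≈ 2.2592. p(5) = 81 and p(6) = -184 have opposite signs, so a root lies in (5, 6); Newton's method refines it to λ ≈ 5.3724. p(84) = -2368 and p(85) = 4161 have opposite signs, so a root lies in (84, 85); Newton's method refines it to λ ≈ 84.3684. Check (Vieta): the three roots sum to 92, matching tr M = 92.
So the eigenvalues of A^T A are ≈ 2.2592, 5.3724, 84.3684 (all ≥ 0, as they must be for A^T A). The largest is λ_max ≈ 84.3684, hence ||A||_2 = sqrt(λ_max) ≈ 9.1852.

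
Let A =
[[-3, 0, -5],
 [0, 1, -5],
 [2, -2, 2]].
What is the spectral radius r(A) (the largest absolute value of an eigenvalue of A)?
r(A) ≈ 3.9505

The eigenvalues of A are the roots of its characteristic polynomial. With M = A (coefficients from the trace, the sum of principal 2x2 minors, and det A):
  p(λ) = det(λ I - M) = λ^3 - 7λ - 34.
No integer candidate from the rational root theorem (±divisors of 34) is a root, so the roots are irrational. The cubic discriminant is Δ = -29840 < 0, so there is one real root and a complex-conjugate pair. p(3) = -28 and p(4) = 2 have opposite signs, so a root lies in (3, 4); Newton's method refines it to λ ≈ 3.9505. Dividing out (λ - (3.9505)) leaves approximately λ^2 + 3.9505λ + 8.6065. For λ^2 + 3.9505λ + 8.6065 the discriminant is -18.8195. It is negative, so the remaining roots are the complex-conjugate pair λ ≈ -1.9753 ± 2.1691i. Their product equals the constant term, so |λ|^2 ≈ 8.6065 and |λ| ≈ 2.9337.
Thus the eigenvalues (to 4 decimals) are 3.9505 (modulus 3.9505); -1.9753 ± 2.1691i (modulus 2.9337). The spectral radius is the largest modulus: r(A) ≈ 3.9505. (Cross-check: r(A) ≤ ||A||_2 ≈ 7.9446; equality holds whenever A is normal, though it can also hold for some non-normal A.)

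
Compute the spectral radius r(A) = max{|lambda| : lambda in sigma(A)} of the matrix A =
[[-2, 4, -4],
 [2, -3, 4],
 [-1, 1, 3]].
r(A) ≈ 6.2535

The eigenvalues of A are the roots of its characteristic polynomial. With M = A (coefficients from the trace, the sum of principal 2x2 minors, and det A):
  p(λ) = det(λ I - M) = λ^3 + 2λ^2 - 25λ + 10.
No integer candidate from the rational root theorem (±divisors of 10) is a root, so the roots are irrational. The cubic discriminant is Δ = 52980 > 0, so there are three distinct real roots. p(-7) = -60 and p(-6) = 16 have opposite signs, so a root lies in (-7, -6); Newton's method refines it to λ ≈ -6.2535. p(0) = 10 and p(1) = -12 have opposite signs, so a root lies in (0, 1); Newton's method refines it to λ ≈ 0.4168. p(3) = -20 and p(4) = 6 have opposite signs, so a root lies in (3, 4); Newton's method refines it to λ ≈ 3.8367. Check (Vieta): the three roots sum to -2, matching tr M = -2.
Thus the eigenvalues (to 4 decimals) are -6.2535 (modulus 6.2535); 0.4168 (modulus 0.4168); 3.8367 (modulus 3.8367). The spectral radius is the largest modulus: r(A) ≈ 6.2535. (Cross-check: r(A) ≤ ||A||_2 ≈ 8.1366; equality holds whenever A is normal, though it can also hold for some non-normal A.)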